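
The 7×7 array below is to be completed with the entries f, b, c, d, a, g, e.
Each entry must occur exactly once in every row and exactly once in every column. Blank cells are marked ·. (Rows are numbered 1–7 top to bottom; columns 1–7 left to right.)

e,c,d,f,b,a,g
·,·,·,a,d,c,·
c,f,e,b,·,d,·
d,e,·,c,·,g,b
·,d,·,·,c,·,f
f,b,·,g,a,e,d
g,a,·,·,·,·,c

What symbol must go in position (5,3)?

Row 2, column 1: row 2 has {c, d, a} and column 1 has {f, c, d, g, e}, leaving only b.
Row 2, column 2: row 2 has {b, c, d, a} and column 2 has {f, b, c, d, a, e}, leaving only g.
Row 2, column 3: row 2 has {b, c, d, a, g} and column 3 has {d, e}, leaving only f.
Row 2, column 7: row 2 has {f, b, c, d, a, g} and column 7 has {f, b, c, d, g}, leaving only e.
Row 3, column 5: row 3 has {f, b, c, d, e} and column 5 has {b, c, d, a}, leaving only g.
Row 3, column 7: row 3 has {f, b, c, d, g, e} and column 7 has {f, b, c, d, g, e}, leaving only a.
Row 4, column 3: row 4 has {b, c, d, g, e} and column 3 has {f, d, e}, leaving only a.
Row 4, column 5: row 4 has {b, c, d, a, g, e} and column 5 has {b, c, d, a, g}, leaving only f.
Row 5, column 1: row 5 has {f, c, d} and column 1 has {f, b, c, d, g, e}, leaving only a.
Row 5, column 4: row 5 has {f, c, d, a} and column 4 has {f, b, c, a, g}, leaving only e.
Row 5, column 6: row 5 has {f, c, d, a, e} and column 6 has {c, d, a, g, e}, leaving only b.
Row 5 already has {f, b, c, d, a, e} and column 3 already has {f, d, a, e}, so row 5, column 3 must be g.

g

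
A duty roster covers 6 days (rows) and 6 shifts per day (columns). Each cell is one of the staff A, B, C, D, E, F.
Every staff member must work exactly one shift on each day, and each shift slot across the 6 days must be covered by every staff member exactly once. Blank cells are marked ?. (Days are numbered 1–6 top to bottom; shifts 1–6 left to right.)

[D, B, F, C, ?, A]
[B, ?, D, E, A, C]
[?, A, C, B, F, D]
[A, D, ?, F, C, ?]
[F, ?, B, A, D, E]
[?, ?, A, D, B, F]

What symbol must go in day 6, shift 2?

E

Day 1, shift 5: day 1 has {A, B, C, D, F} and shift 5 has {A, B, C, D, F}, leaving only E.
Day 2, shift 2: day 2 has {A, B, C, D, E} and shift 2 has {A, B, D}, leaving only F.
Day 3, shift 1: day 3 has {A, B, C, D, F} and shift 1 has {A, B, D, F}, leaving only E.
Day 4, shift 3: day 4 has {A, C, D, F} and shift 3 has {A, B, C, D, F}, leaving only E.
Day 4, shift 6: day 4 has {A, C, D, E, F} and shift 6 has {A, C, D, E, F}, leaving only B.
Day 5, shift 2: day 5 has {A, B, D, E, F} and shift 2 has {A, B, D, F}, leaving only C.
Day 6 already has {A, B, D, F} and shift 2 already has {A, B, C, D, F}, so day 6, shift 2 must be E.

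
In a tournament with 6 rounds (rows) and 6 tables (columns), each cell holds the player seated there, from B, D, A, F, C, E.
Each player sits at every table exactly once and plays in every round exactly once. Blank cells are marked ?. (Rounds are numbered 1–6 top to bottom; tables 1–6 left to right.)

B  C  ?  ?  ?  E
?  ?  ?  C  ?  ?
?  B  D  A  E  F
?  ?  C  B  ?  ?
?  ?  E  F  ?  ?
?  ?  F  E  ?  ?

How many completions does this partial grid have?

16

Round 1, table 3: eliminating its round and table leaves {A}.
Round 1, table 4: eliminating its round and table leaves {D}.
Round 1, table 5: eliminating its round and table leaves {D, A, F}.
Round 2, table 1: eliminating its round and table leaves {D, A, F, E}.
Round 2, table 2: eliminating its round and table leaves {D, A, F, E}.
Round 2, table 3: eliminating its round and table leaves {B, A}.
Round 2, table 5: eliminating its round and table leaves {B, D, A, F}.
Round 2, table 6: eliminating its round and table leaves {B, D, A}.
Round 3, table 1: eliminating its round and table leaves {C}.
Round 4, table 1: eliminating its round and table leaves {D, A, F, E}.
Round 4, table 2: eliminating its round and table leaves {D, A, F, E}.
Round 4, table 5: eliminating its round and table leaves {D, A, F}.
Round 4, table 6: eliminating its round and table leaves {D, A}.
Round 5, table 1: eliminating its round and table leaves {D, A, C}.
Round 5, table 2: eliminating its round and table leaves {D, A}.
Round 5, table 5: eliminating its round and table leaves {B, D, A, C}.
Round 5, table 6: eliminating its round and table leaves {B, D, A, C}.
Round 6, table 1: eliminating its round and table leaves {D, A, C}.
Round 6, table 2: eliminating its round and table leaves {D, A}.
Round 6, table 5: eliminating its round and table leaves {B, D, A, C}.
Round 6, table 6: eliminating its round and table leaves {B, D, A, C}.
Enumerating the assignments across these blanks that avoid any round or table repeat gives 16 completions.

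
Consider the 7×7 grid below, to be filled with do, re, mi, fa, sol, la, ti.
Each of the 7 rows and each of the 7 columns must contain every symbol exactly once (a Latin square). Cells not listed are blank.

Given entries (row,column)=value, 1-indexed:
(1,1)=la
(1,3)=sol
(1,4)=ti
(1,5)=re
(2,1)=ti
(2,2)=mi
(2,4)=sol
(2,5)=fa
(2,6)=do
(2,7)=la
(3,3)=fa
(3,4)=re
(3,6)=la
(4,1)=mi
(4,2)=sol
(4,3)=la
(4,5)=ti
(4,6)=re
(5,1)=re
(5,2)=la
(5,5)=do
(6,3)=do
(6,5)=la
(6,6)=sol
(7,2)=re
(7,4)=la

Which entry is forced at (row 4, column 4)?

do

Row 2, column 3: row 2 has {do, mi, fa, sol, la, ti} and column 3 has {do, fa, sol, la}, leaving only re.
Row 6, column 1: row 6 has {do, sol, la} and column 1 has {re, mi, la, ti}, leaving only fa.
Row 6, column 2: row 6 has {do, fa, sol, la} and column 2 has {re, mi, sol, la}, leaving only ti.
Row 3, column 2: row 3 has {re, fa, la} and column 2 has {re, mi, sol, la, ti}, leaving only do.
Row 1, column 2: row 1 has {re, sol, la, ti} and column 2 has {do, re, mi, sol, la, ti}, leaving only fa.
Row 1, column 6: row 1 has {re, fa, sol, la, ti} and column 6 has {do, re, sol, la}, leaving only mi.
Row 1, column 7: row 1 has {re, mi, fa, sol, la, ti} and column 7 has {la}, leaving only do.
Row 3, column 1: row 3 has {do, re, fa, la} and column 1 has {re, mi, fa, la, ti}, leaving only sol.
Row 3, column 5: row 3 has {do, re, fa, sol, la} and column 5 has {do, re, fa, la, ti}, leaving only mi.
Row 3, column 7: row 3 has {do, re, mi, fa, sol, la} and column 7 has {do, la}, leaving only ti.
Row 4, column 7: row 4 has {re, mi, sol, la, ti} and column 7 has {do, la, ti}, leaving only fa.
Row 4 already has {re, mi, fa, sol, la, ti} and column 4 already has {re, sol, la, ti}, so row 4, column 4 must be do.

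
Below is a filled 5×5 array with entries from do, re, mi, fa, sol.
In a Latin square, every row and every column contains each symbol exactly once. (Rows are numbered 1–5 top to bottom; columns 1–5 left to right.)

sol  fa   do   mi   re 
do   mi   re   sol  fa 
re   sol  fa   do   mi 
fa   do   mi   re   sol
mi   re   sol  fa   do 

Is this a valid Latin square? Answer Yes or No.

Each row is a permutation of the 5 symbols, and so is each column.

Yes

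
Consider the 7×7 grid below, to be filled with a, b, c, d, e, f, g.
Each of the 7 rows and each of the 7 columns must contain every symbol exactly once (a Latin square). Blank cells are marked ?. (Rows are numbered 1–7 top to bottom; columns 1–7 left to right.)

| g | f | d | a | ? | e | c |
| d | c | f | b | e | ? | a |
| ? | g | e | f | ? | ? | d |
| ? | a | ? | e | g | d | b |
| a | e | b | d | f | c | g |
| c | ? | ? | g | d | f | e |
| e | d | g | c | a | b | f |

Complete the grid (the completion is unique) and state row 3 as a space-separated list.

Row 3, column 1: row 3 has {d, e, f, g} and column 1 has {a, c, d, e, g}, leaving only b.
Row 3, column 5: row 3 has {b, d, e, f, g} and column 5 has {a, d, e, f, g}, leaving only c.
Row 3, column 6: row 3 has {b, c, d, e, f, g} and column 6 has {b, c, d, e, f}, leaving only a.
So row 3 reads: b g e f c a d.

b g e f c a d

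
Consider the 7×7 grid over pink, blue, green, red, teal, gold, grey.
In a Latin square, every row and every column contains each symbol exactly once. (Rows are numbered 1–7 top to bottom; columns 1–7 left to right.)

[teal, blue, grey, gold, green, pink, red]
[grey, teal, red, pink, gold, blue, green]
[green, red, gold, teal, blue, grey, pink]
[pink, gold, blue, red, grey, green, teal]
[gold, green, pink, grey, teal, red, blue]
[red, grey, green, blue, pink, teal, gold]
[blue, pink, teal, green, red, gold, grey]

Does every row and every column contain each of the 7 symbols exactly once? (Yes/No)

Yes

Each row is a permutation of the 7 symbols, and so is each column.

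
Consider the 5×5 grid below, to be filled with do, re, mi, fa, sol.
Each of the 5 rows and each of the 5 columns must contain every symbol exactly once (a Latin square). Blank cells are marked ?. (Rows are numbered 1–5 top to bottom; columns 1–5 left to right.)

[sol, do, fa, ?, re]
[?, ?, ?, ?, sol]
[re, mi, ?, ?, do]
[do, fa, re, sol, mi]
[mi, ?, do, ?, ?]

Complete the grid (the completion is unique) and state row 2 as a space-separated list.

Row 2, column 1: row 2 has {sol} and column 1 has {do, re, mi, sol}, leaving only fa.
Row 2, column 2: row 2 has {fa, sol} and column 2 has {do, mi, fa}, leaving only re.
Row 2, column 3: row 2 has {re, fa, sol} and column 3 has {do, re, fa}, leaving only mi.
Row 2, column 4: row 2 has {re, mi, fa, sol} and column 4 has {sol}, leaving only do.
So row 2 reads: fa re mi do sol.

fa re mi do sol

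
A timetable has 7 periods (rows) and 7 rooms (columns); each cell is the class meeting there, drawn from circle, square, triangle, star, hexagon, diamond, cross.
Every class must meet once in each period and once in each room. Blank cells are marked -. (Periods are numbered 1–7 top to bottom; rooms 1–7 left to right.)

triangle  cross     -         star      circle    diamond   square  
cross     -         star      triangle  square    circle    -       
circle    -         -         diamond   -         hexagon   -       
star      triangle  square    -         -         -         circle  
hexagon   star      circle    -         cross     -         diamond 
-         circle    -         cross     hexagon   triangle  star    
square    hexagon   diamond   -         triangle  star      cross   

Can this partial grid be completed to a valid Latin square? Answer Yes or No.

No

Period 6, room 3: period 6 together with room 3 already contain {circle, square, triangle, star, hexagon, diamond, cross} — every symbol — so nothing can go there. The grid has no valid completion.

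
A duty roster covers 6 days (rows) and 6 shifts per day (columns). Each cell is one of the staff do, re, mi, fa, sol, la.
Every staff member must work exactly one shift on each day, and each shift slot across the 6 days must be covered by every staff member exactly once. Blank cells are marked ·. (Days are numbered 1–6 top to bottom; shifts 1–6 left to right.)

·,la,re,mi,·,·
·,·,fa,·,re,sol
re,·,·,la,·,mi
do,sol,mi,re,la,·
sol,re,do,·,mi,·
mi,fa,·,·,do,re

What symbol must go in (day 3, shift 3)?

Day 3 already has {re, mi, la} and shift 3 already has {do, re, mi, fa}, so day 3, shift 3 must be sol.

sol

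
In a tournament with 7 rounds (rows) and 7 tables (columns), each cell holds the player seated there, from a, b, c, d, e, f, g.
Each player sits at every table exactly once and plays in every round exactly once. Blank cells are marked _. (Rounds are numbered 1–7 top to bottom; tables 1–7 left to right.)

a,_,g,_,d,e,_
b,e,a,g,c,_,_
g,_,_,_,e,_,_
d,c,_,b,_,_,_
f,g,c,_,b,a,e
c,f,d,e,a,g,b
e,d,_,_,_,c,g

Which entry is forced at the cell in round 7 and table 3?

Round 1, table 2: round 1 has {a, d, e, g} and table 2 has {c, d, e, f, g}, leaving only b.
Round 3, table 2: round 3 has {e, g} and table 2 has {b, c, d, e, f, g}, leaving only a.
Round 4, table 6: round 4 has {b, c, d} and table 6 has {a, c, e, g}, leaving only f.
Round 2, table 6: round 2 has {a, b, c, e, g} and table 6 has {a, c, e, f, g}, leaving only d.
Round 2, table 7: round 2 has {a, b, c, d, e, g} and table 7 has {b, e, g}, leaving only f.
Round 1, table 7: round 1 has {a, b, d, e, g} and table 7 has {b, e, f, g}, leaving only c.
Round 1, table 4: round 1 has {a, b, c, d, e, g} and table 4 has {b, e, g}, leaving only f.
Round 3, table 6: round 3 has {a, e, g} and table 6 has {a, c, d, e, f, g}, leaving only b.
Round 3, table 3: round 3 has {a, b, e, g} and table 3 has {a, c, d, g}, leaving only f.
Round 7 already has {c, d, e, g} and table 3 already has {a, c, d, f, g}, so round 7, table 3 must be b.

b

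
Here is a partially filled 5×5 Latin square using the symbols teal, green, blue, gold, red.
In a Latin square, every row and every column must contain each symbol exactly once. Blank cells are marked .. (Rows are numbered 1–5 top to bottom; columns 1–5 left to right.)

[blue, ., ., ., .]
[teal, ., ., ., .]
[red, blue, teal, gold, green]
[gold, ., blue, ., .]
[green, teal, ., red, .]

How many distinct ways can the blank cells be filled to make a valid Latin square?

3

Row 1, column 2: eliminating its row and column leaves {green, gold, red}.
Row 1, column 3: eliminating its row and column leaves {green, gold, red}.
Row 1, column 4: eliminating its row and column leaves {teal, green}.
Row 1, column 5: eliminating its row and column leaves {teal, gold, red}.
Row 2, column 2: eliminating its row and column leaves {green, gold, red}.
Row 2, column 3: eliminating its row and column leaves {green, gold, red}.
Row 2, column 4: eliminating its row and column leaves {green, blue}.
Row 2, column 5: eliminating its row and column leaves {blue, gold, red}.
Row 4, column 2: eliminating its row and column leaves {green, red}.
Row 4, column 4: eliminating its row and column leaves {teal, green}.
Row 4, column 5: eliminating its row and column leaves {teal, red}.
Row 5, column 3: eliminating its row and column leaves {gold}.
Row 5, column 5: eliminating its row and column leaves {blue, gold}.
Enumerating the assignments across these blanks that avoid any row or column repeat gives 3 completions.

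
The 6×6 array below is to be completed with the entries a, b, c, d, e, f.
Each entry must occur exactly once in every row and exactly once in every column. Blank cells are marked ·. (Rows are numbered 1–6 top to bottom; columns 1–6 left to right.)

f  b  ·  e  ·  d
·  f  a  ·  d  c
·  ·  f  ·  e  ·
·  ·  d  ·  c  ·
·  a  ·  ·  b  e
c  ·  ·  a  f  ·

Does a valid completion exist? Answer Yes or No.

Row 1, column 3: row 1 has {b, d, e, f} and column 3 has {a, d, f}, so it must be c.
Now row 5, column 3: row 5 together with column 3 already contain {a, b, c, d, e, f} — every symbol — so nothing can go there. The grid has no valid completion.

No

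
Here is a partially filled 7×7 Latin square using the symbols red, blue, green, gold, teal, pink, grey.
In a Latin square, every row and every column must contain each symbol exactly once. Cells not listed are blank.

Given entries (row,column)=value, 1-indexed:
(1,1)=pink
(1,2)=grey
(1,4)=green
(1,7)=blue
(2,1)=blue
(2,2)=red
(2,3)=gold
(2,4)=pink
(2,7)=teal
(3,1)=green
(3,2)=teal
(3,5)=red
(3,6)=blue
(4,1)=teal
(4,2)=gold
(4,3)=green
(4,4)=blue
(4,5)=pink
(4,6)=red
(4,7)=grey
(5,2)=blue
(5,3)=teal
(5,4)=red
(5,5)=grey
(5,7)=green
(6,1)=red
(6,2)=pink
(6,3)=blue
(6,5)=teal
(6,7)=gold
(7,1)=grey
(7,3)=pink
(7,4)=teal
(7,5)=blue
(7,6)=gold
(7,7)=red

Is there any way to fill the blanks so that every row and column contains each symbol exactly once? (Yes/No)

Yes

No row or column among the givens repeats a symbol, and propagating forced cells runs into no contradiction.
One valid completion exists (for instance, pink grey red green gold teal blue / blue red gold pink green grey teal / green teal grey gold red blue pink / teal gold green blue pink red grey / gold blue teal red grey pink green / red pink blue grey teal green gold / grey green pink teal blue gold red).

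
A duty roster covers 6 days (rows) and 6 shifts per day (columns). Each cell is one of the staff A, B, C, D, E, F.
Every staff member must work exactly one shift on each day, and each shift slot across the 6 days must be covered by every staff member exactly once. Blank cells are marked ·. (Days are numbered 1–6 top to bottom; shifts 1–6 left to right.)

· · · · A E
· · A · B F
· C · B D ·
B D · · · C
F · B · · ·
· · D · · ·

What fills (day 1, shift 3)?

Day 2, shift 2: day 2 has {A, B, F} and shift 2 has {C, D}, leaving only E.
Day 3, shift 6: day 3 has {B, C, D} and shift 6 has {C, E, F}, leaving only A.
Day 3, shift 1: day 3 has {A, B, C, D} and shift 1 has {B, F}, leaving only E.
Day 3, shift 3: day 3 has {A, B, C, D, E} and shift 3 has {A, B, D}, leaving only F.
Day 1 already has {A, E} and shift 3 already has {A, B, D, F}, so day 1, shift 3 must be C.

C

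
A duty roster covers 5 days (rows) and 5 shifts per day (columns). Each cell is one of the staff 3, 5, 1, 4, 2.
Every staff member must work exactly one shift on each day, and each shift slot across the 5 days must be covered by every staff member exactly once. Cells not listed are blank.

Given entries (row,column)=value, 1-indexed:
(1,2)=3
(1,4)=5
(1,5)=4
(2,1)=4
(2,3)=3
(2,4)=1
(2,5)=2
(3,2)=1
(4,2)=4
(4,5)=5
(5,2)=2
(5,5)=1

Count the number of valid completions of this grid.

3

Day 1, shift 1: eliminating its day and shift leaves {1, 2}.
Day 1, shift 3: eliminating its day and shift leaves {1, 2}.
Day 2, shift 2: eliminating its day and shift leaves {5}.
Day 3, shift 1: eliminating its day and shift leaves {3, 5, 2}.
Day 3, shift 3: eliminating its day and shift leaves {5, 4, 2}.
Day 3, shift 4: eliminating its day and shift leaves {3, 4, 2}.
Day 3, shift 5: eliminating its day and shift leaves {3}.
Day 4, shift 1: eliminating its day and shift leaves {3, 1, 2}.
Day 4, shift 3: eliminating its day and shift leaves {1, 2}.
Day 4, shift 4: eliminating its day and shift leaves {3, 2}.
Day 5, shift 1: eliminating its day and shift leaves {3, 5}.
Day 5, shift 3: eliminating its day and shift leaves {5, 4}.
Day 5, shift 4: eliminating its day and shift leaves {3, 4}.
Enumerating the assignments across these blanks that avoid any day or shift repeat gives 3 completions.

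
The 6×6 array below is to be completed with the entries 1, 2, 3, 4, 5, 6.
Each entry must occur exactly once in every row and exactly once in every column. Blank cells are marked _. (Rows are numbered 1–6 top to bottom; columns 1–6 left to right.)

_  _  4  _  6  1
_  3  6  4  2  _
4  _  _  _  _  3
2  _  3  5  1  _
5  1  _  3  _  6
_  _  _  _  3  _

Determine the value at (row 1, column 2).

5

Row 1, column 1: row 1 has {1, 4, 6} and column 1 has {2, 4, 5}, leaving only 3.
Row 1, column 4: row 1 has {1, 3, 4, 6} and column 4 has {3, 4, 5}, leaving only 2.
Row 1 already has {1, 2, 3, 4, 6} and column 2 already has {1, 3}, so row 1, column 2 must be 5.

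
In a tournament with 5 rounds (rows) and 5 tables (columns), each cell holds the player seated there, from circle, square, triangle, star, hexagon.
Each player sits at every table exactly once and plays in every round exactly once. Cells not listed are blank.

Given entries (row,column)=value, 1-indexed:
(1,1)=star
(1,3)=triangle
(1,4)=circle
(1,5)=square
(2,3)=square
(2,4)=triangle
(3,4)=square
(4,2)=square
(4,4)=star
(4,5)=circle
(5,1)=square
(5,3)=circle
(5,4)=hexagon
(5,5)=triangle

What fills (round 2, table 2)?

Round 1, table 2: round 1 has {circle, square, triangle, star} and table 2 has {square}, leaving only hexagon.
Round 4, table 3: round 4 has {circle, square, star} and table 3 has {circle, square, triangle}, leaving only hexagon.
Round 3, table 3: round 3 has {square} and table 3 has {circle, square, triangle, hexagon}, leaving only star.
Round 3, table 5: round 3 has {square, star} and table 5 has {circle, square, triangle}, leaving only hexagon.
Round 2, table 5: round 2 has {square, triangle} and table 5 has {circle, square, triangle, hexagon}, leaving only star.
Round 2 already has {square, triangle, star} and table 2 already has {square, hexagon}, so round 2, table 2 must be circle.

circle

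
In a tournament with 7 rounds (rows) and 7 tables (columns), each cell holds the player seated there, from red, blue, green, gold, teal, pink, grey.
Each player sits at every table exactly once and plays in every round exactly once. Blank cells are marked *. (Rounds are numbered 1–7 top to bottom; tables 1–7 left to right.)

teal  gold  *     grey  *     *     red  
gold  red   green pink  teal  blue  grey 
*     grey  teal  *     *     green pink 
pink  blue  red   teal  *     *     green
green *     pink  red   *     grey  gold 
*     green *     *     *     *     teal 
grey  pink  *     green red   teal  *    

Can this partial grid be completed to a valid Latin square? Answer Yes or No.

Yes

No round or table among the givens repeats a symbol, and propagating forced cells runs into no contradiction.
One valid completion exists (for instance, teal gold blue grey green pink red / gold red green pink teal blue grey / red grey teal blue gold green pink / pink blue red teal grey gold green / green teal pink red blue grey gold / blue green grey gold pink red teal / grey pink gold green red teal blue).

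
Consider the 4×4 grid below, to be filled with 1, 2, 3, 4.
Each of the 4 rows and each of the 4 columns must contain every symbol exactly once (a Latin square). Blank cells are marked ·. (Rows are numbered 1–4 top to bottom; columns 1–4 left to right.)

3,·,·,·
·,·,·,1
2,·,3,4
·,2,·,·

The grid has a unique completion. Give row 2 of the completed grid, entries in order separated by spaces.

4 3 2 1

Row 2, column 1: row 2 has {1} and column 1 has {2, 3}, leaving only 4.
Row 2, column 2: row 2 has {1, 4} and column 2 has {2}, leaving only 3.
Row 2, column 3: row 2 has {1, 3, 4} and column 3 has {3}, leaving only 2.
So row 2 reads: 4 3 2 1.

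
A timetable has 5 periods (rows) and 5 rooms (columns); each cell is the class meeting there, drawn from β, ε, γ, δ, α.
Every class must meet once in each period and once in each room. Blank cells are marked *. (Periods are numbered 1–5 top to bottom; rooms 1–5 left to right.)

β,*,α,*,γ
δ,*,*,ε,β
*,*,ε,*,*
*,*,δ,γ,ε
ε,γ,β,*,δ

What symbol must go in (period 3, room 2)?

δ

Period 1, room 4: period 1 has {β, γ, α} and room 4 has {ε, γ}, leaving only δ.
Period 1, room 2: period 1 has {β, γ, δ, α} and room 2 has {γ}, leaving only ε.
Period 2, room 2: period 2 has {β, ε, δ} and room 2 has {ε, γ}, leaving only α.
Period 2, room 3: period 2 has {β, ε, δ, α} and room 3 has {β, ε, δ, α}, leaving only γ.
Period 3, room 5: period 3 has {ε} and room 5 has {β, ε, γ, δ}, leaving only α.
Period 3, room 1: period 3 has {ε, α} and room 1 has {β, ε, δ}, leaving only γ.
Period 3, room 4: period 3 has {ε, γ, α} and room 4 has {ε, γ, δ}, leaving only β.
Period 3 already has {β, ε, γ, α} and room 2 already has {ε, γ, α}, so period 3, room 2 must be δ.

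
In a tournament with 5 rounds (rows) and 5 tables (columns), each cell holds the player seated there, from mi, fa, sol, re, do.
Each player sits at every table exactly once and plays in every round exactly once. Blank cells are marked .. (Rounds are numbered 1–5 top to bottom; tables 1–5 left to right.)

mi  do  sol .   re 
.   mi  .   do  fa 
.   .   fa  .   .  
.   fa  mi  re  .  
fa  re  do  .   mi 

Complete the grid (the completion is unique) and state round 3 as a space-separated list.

Round 3, table 2: round 3 has {fa} and table 2 has {mi, fa, re, do}, leaving only sol.
Round 3, table 4: round 3 has {fa, sol} and table 4 has {re, do}, leaving only mi.
Round 3, table 5: round 3 has {mi, fa, sol} and table 5 has {mi, fa, re}, leaving only do.
Round 3, table 1: round 3 has {mi, fa, sol, do} and table 1 has {mi, fa}, leaving only re.
So round 3 reads: re sol fa mi do.

re sol fa mi do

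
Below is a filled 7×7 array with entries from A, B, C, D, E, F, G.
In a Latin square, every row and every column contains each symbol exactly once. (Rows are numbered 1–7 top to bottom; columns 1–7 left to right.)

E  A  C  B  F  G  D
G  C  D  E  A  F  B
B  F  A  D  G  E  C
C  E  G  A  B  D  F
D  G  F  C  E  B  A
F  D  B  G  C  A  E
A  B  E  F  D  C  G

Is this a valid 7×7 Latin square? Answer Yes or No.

Yes

Each row is a permutation of the 7 symbols, and so is each column.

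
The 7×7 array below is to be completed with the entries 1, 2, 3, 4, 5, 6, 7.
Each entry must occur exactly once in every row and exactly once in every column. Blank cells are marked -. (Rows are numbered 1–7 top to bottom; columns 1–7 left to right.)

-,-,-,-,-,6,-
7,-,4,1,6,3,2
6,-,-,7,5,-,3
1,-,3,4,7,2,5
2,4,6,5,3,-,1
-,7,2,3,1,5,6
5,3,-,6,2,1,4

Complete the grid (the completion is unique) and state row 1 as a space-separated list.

3 1 5 2 4 6 7

Row 1, column 4: row 1 has {6} and column 4 has {1, 3, 4, 5, 6, 7}, leaving only 2.
Row 1, column 5: row 1 has {2, 6} and column 5 has {1, 2, 3, 5, 6, 7}, leaving only 4.
Row 1, column 1: row 1 has {2, 4, 6} and column 1 has {1, 2, 5, 6, 7}, leaving only 3.
Row 1, column 7: row 1 has {2, 3, 4, 6} and column 7 has {1, 2, 3, 4, 5, 6}, leaving only 7.
Row 2, column 2: row 2 has {1, 2, 3, 4, 6, 7} and column 2 has {3, 4, 7}, leaving only 5.
Row 1, column 2: row 1 has {2, 3, 4, 6, 7} and column 2 has {3, 4, 5, 7}, leaving only 1.
Row 1, column 3: row 1 has {1, 2, 3, 4, 6, 7} and column 3 has {2, 3, 4, 6}, leaving only 5.
So row 1 reads: 3 1 5 2 4 6 7.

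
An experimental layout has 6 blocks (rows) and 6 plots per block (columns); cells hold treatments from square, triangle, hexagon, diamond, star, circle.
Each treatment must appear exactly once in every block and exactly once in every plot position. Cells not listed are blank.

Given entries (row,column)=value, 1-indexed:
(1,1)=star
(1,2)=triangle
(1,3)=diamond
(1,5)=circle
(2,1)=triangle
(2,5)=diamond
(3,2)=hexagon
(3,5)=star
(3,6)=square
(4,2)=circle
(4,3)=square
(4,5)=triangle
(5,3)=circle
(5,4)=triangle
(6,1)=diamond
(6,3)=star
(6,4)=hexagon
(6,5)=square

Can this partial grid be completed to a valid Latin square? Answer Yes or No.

No

Block 6, plot 2: block 6 together with plot 2 already contain {square, triangle, hexagon, diamond, star, circle} — every symbol — so nothing can go there. The grid has no valid completion.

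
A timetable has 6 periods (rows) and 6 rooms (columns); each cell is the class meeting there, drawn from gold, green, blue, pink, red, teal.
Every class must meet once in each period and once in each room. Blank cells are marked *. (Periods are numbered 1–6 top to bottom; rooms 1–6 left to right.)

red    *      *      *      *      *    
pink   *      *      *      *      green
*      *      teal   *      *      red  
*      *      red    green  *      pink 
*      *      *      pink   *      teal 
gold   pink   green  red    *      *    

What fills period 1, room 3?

pink

Period 6, room 6: period 6 has {gold, green, pink, red} and room 6 has {green, pink, red, teal}, leaving only blue.
Period 1, room 6: period 1 has {red} and room 6 has {green, blue, pink, red, teal}, leaving only gold.
Period 6, room 5: period 6 has {gold, green, blue, pink, red} and room 5 has {}, leaving only teal.
Period 1, room 3 is narrowed to {blue, pink}.
If it were blue, then period 5, room 3 would be left with no valid symbol.
So period 1, room 3 must be pink.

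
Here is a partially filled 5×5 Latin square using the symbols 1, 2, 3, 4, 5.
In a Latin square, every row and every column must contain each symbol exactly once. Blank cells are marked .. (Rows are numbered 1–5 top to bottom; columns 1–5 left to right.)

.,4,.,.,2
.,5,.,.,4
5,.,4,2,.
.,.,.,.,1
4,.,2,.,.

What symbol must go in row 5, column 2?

Row 3, column 5: row 3 has {2, 4, 5} and column 5 has {1, 2, 4}, leaving only 3.
Row 3, column 2: row 3 has {2, 3, 4, 5} and column 2 has {4, 5}, leaving only 1.
Row 5 already has {2, 4} and column 2 already has {1, 4, 5}, so row 5, column 2 must be 3.

3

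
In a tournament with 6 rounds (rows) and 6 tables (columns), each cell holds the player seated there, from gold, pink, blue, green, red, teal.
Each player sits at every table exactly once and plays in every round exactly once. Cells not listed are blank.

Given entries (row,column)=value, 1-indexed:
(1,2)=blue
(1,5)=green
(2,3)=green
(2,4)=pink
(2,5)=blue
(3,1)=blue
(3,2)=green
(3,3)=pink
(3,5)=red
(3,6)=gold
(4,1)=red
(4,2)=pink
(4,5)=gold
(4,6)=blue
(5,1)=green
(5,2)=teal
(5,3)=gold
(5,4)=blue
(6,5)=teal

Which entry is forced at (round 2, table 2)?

red

Round 3, table 4: round 3 has {gold, pink, blue, green, red} and table 4 has {pink, blue}, leaving only teal.
Round 4, table 3: round 4 has {gold, pink, blue, red} and table 3 has {gold, pink, green}, leaving only teal.
Round 1, table 3: round 1 has {blue, green} and table 3 has {gold, pink, green, teal}, leaving only red.
Round 1, table 4: round 1 has {blue, green, red} and table 4 has {pink, blue, teal}, leaving only gold.
Round 4, table 4: round 4 has {gold, pink, blue, red, teal} and table 4 has {gold, pink, blue, teal}, leaving only green.
Round 5, table 5: round 5 has {gold, blue, green, teal} and table 5 has {gold, blue, green, red, teal}, leaving only pink.
Round 5, table 6: round 5 has {gold, pink, blue, green, teal} and table 6 has {gold, blue}, leaving only red.
Round 2, table 6: round 2 has {pink, blue, green} and table 6 has {gold, blue, red}, leaving only teal.
Round 1, table 6: round 1 has {gold, blue, green, red} and table 6 has {gold, blue, red, teal}, leaving only pink.
Round 1, table 1: round 1 has {gold, pink, blue, green, red} and table 1 has {blue, green, red}, leaving only teal.
Round 2, table 1: round 2 has {pink, blue, green, teal} and table 1 has {blue, green, red, teal}, leaving only gold.
Round 2 already has {gold, pink, blue, green, teal} and table 2 already has {pink, blue, green, teal}, so round 2, table 2 must be red.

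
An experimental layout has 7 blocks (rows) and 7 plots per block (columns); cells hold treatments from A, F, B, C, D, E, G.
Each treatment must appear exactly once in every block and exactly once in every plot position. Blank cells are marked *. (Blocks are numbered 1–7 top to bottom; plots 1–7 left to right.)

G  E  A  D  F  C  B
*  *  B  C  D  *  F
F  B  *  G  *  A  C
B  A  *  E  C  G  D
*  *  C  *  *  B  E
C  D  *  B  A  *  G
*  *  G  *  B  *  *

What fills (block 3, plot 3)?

D

Block 2, plot 2: block 2 has {F, B, C, D} and plot 2 has {A, B, D, E}, leaving only G.
Block 2, plot 6: block 2 has {F, B, C, D, G} and plot 6 has {A, B, C, G}, leaving only E.
Block 2, plot 1: block 2 has {F, B, C, D, E, G} and plot 1 has {F, B, C, G}, leaving only A.
Block 3, plot 5: block 3 has {A, F, B, C, G} and plot 5 has {A, F, B, C, D}, leaving only E.
Block 3 already has {A, F, B, C, E, G} and plot 3 already has {A, B, C, G}, so block 3, plot 3 must be D.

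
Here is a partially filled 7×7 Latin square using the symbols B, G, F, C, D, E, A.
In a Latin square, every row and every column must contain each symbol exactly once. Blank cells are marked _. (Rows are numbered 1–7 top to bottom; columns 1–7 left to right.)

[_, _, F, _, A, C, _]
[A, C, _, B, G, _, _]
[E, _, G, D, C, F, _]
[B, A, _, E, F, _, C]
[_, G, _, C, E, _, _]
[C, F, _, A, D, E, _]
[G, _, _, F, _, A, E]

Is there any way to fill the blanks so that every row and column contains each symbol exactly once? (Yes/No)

No row or column among the givens repeats a symbol, and propagating forced cells runs into no contradiction.
One valid completion exists (for instance, D E F G A C B / A C E B G D F / E B G D C F A / B A D E F G C / F G A C E B D / C F B A D E G / G D C F B A E).

Yes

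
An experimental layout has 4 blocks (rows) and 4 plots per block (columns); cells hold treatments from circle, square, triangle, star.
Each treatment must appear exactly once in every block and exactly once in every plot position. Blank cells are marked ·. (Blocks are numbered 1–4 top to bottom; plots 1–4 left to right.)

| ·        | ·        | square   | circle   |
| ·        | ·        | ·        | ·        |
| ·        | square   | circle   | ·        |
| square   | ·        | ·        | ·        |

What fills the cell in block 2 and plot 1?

circle

Block 2, plot 1 is narrowed to {circle, triangle, star}.
If it were triangle, then block 3, plot 1 would be left with no valid symbol.
If it were star, then block 3, plot 1 would be left with no valid symbol.
So block 2, plot 1 must be circle.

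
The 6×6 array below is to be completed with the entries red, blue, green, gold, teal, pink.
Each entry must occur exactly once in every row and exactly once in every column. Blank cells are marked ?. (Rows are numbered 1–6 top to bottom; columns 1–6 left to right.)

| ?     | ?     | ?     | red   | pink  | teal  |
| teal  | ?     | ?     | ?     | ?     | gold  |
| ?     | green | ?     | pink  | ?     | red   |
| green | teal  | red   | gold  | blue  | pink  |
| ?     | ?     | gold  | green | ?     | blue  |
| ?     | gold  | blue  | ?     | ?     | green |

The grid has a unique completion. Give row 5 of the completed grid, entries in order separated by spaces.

Row 1, column 2: row 1 has {red, teal, pink} and column 2 has {green, gold, teal}, leaving only blue.
Row 1, column 1: row 1 has {red, blue, teal, pink} and column 1 has {green, teal}, leaving only gold.
Row 1, column 3: row 1 has {red, blue, gold, teal, pink} and column 3 has {red, blue, gold}, leaving only green.
Row 2, column 3: row 2 has {gold, teal} and column 3 has {red, blue, green, gold}, leaving only pink.
Row 2, column 2: row 2 has {gold, teal, pink} and column 2 has {blue, green, gold, teal}, leaving only red.
Row 5, column 2: row 5 has {blue, green, gold} and column 2 has {red, blue, green, gold, teal}, leaving only pink.
Row 5, column 1: row 5 has {blue, green, gold, pink} and column 1 has {green, gold, teal}, leaving only red.
Row 5, column 5: row 5 has {red, blue, green, gold, pink} and column 5 has {blue, pink}, leaving only teal.
So row 5 reads: red pink gold green teal blue.

red pink gold green teal blue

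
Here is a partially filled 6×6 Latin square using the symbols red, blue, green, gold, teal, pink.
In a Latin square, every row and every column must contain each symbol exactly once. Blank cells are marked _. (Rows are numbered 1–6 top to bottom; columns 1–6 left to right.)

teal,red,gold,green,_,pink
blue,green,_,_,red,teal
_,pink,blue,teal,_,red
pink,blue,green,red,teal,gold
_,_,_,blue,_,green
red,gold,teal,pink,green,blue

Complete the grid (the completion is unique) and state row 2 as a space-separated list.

Row 2, column 3: row 2 has {red, blue, green, teal} and column 3 has {blue, green, gold, teal}, leaving only pink.
Row 2, column 4: row 2 has {red, blue, green, teal, pink} and column 4 has {red, blue, green, teal, pink}, leaving only gold.
So row 2 reads: blue green pink gold red teal.

blue green pink gold red teal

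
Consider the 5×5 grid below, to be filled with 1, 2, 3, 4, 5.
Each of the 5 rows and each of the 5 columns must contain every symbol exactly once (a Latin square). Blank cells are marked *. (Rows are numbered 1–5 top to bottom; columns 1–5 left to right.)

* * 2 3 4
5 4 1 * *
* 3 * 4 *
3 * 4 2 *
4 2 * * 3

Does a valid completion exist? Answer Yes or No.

Row 2, column 4: row 2 together with column 4 already contain {1, 2, 3, 4, 5} — every symbol — so nothing can go there. The grid has no valid completion.

No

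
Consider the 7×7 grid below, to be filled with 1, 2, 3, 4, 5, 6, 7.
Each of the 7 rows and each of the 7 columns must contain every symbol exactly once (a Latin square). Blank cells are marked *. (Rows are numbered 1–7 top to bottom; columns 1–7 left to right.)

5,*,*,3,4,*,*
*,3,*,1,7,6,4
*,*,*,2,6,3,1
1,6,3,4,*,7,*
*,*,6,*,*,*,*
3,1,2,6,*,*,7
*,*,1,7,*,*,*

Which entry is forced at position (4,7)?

Row 1, column 3: row 1 has {3, 4, 5} and column 3 has {1, 2, 3, 6}, leaving only 7.
Row 1, column 2: row 1 has {3, 4, 5, 7} and column 2 has {1, 3, 6}, leaving only 2.
Row 1, column 6: row 1 has {2, 3, 4, 5, 7} and column 6 has {3, 6, 7}, leaving only 1.
Row 1, column 7: row 1 has {1, 2, 3, 4, 5, 7} and column 7 has {1, 4, 7}, leaving only 6.
Row 2, column 1: row 2 has {1, 3, 4, 6, 7} and column 1 has {1, 3, 5}, leaving only 2.
Row 2, column 3: row 2 has {1, 2, 3, 4, 6, 7} and column 3 has {1, 2, 3, 6, 7}, leaving only 5.
Row 3, column 3: row 3 has {1, 2, 3, 6} and column 3 has {1, 2, 3, 5, 6, 7}, leaving only 4.
Row 3, column 1: row 3 has {1, 2, 3, 4, 6} and column 1 has {1, 2, 3, 5}, leaving only 7.
Row 3, column 2: row 3 has {1, 2, 3, 4, 6, 7} and column 2 has {1, 2, 3, 6}, leaving only 5.
Row 5, column 1: row 5 has {6} and column 1 has {1, 2, 3, 5, 7}, leaving only 4.
Row 5, column 2: row 5 has {4, 6} and column 2 has {1, 2, 3, 5, 6}, leaving only 7.
Row 5, column 4: row 5 has {4, 6, 7} and column 4 has {1, 2, 3, 4, 6, 7}, leaving only 5.
Row 5, column 6: row 5 has {4, 5, 6, 7} and column 6 has {1, 3, 6, 7}, leaving only 2.
Row 5, column 7: row 5 has {2, 4, 5, 6, 7} and column 7 has {1, 4, 6, 7}, leaving only 3.
Row 5, column 5: row 5 has {2, 3, 4, 5, 6, 7} and column 5 has {4, 6, 7}, leaving only 1.
Row 6, column 5: row 6 has {1, 2, 3, 6, 7} and column 5 has {1, 4, 6, 7}, leaving only 5.
Row 4, column 5: row 4 has {1, 3, 4, 6, 7} and column 5 has {1, 4, 5, 6, 7}, leaving only 2.
Row 4 already has {1, 2, 3, 4, 6, 7} and column 7 already has {1, 3, 4, 6, 7}, so row 4, column 7 must be 5.

5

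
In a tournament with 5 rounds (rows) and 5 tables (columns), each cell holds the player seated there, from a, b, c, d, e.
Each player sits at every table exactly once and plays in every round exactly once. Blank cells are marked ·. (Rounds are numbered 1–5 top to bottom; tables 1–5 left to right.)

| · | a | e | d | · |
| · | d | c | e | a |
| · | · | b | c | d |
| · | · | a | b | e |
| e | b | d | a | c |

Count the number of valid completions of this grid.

Round 1, table 1: eliminating its round and table leaves {b, c}.
Round 1, table 5: eliminating its round and table leaves {b}.
Round 2, table 1: eliminating its round and table leaves {b}.
Round 3, table 1: eliminating its round and table leaves {a}.
Round 3, table 2: eliminating its round and table leaves {e}.
Round 4, table 1: eliminating its round and table leaves {c, d}.
Round 4, table 2: eliminating its round and table leaves {c}.
Only one assignment across all blanks avoids any round or table repeat, giving 1 completion.

1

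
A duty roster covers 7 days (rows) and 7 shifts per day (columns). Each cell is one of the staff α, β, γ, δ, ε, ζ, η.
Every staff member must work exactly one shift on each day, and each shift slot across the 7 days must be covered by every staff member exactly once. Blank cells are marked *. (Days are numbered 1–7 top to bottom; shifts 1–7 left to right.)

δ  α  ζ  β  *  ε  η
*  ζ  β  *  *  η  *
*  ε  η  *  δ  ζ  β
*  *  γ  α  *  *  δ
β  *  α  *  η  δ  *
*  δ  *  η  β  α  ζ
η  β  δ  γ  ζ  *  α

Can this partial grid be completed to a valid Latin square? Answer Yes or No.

Day 3, shift 4: day 3 together with shift 4 already contain {α, β, γ, δ, ε, ζ, η} — every symbol — so nothing can go there. The grid has no valid completion.

No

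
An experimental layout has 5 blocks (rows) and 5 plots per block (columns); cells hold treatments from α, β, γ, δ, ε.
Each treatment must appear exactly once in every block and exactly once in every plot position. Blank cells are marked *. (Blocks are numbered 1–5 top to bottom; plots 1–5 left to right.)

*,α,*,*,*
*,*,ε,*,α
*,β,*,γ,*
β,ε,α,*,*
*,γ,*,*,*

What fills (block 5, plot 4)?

α

Block 2, plot 2: block 2 has {α, ε} and plot 2 has {α, β, γ, ε}, leaving only δ.
Block 2, plot 1: block 2 has {α, δ, ε} and plot 1 has {β}, leaving only γ.
Block 2, plot 4: block 2 has {α, γ, δ, ε} and plot 4 has {γ}, leaving only β.
Block 3, plot 3: block 3 has {β, γ} and plot 3 has {α, ε}, leaving only δ.
Block 3, plot 5: block 3 has {β, γ, δ} and plot 5 has {α}, leaving only ε.
Block 3, plot 1: block 3 has {β, γ, δ, ε} and plot 1 has {β, γ}, leaving only α.
Block 4, plot 4: block 4 has {α, β, ε} and plot 4 has {β, γ}, leaving only δ.
Block 1, plot 4: block 1 has {α} and plot 4 has {β, γ, δ}, leaving only ε.
Block 5 already has {γ} and plot 4 already has {β, γ, δ, ε}, so block 5, plot 4 must be α.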